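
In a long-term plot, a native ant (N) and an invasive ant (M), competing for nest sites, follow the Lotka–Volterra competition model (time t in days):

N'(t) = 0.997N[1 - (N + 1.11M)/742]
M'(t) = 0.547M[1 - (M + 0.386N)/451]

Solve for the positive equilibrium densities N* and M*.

N* ≈ 422, M* ≈ 288

Setting both brackets to zero gives the nullclines N + 1.11M = 742 and 0.386N + M = 451.
Substituting M = 451 - 0.386N into the first: N(1 - 1.11·0.386) = 742 - 1.11·451.
So N* = 241/0.572 = 422, and then M* = 451 - 0.386·422 = 288.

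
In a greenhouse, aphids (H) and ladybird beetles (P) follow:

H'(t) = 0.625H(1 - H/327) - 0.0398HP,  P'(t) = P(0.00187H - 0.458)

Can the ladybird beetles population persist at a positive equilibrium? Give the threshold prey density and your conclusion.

The predator equation gives dP/dt > 0 only when H > 0.458/0.00187 = 245.
Without the predator, H → K = 327. Since 327 > 245, the predator can invade and persist.

Threshold H = 245; K > 245, so yes, the predator persists.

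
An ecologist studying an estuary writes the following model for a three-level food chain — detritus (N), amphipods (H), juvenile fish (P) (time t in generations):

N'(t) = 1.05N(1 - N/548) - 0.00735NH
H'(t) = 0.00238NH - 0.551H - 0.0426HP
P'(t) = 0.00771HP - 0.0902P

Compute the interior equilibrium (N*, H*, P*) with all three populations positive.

N* ≈ 503, H* ≈ 11.7, P* ≈ 15.2

From dP/dt = 0: 0.00771H* = 0.0902, so H* = 11.7.
From dN/dt = 0: 1.05(1 - N*/548) = 0.00735·11.7, giving N* = 548·(1 - 0.0819) = 503.
From dH/dt = 0: 0.00238·503 - 0.551 = 0.0426P*, so P* = 0.646/0.0426 = 15.2.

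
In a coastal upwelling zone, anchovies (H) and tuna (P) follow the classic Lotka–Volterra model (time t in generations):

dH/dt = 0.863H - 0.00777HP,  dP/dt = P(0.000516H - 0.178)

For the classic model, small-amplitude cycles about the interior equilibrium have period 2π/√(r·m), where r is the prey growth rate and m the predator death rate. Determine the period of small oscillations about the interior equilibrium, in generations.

Here r = 0.863 and m = 0.178, so r·m = 0.154.
ω = √0.154 = 0.392 per generation, hence T = 2π/ω ≈ 16 generations.

T ≈ 16 generations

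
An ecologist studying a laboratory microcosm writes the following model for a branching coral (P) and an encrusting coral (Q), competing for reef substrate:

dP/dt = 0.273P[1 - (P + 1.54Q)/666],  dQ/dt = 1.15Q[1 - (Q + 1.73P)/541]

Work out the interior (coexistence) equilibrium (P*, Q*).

P* ≈ 100, Q* ≈ 367

Setting both brackets to zero gives the nullclines P + 1.54Q = 666 and 1.73P + Q = 541.
Substituting Q = 541 - 1.73P into the first: P(1 - 1.54·1.73) = 666 - 1.54·541.
So P* = -167/-1.66 = 100, and then Q* = 541 - 1.73·100 = 367.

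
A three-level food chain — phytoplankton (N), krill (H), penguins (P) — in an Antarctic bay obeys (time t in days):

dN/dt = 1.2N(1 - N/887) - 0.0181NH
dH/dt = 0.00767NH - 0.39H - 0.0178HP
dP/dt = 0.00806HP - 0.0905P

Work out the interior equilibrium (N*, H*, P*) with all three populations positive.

From dP/dt = 0: 0.00806H* = 0.0905, so H* = 11.2.
From dN/dt = 0: 1.2(1 - N*/887) = 0.0181·11.2, giving N* = 887·(1 - 0.169) = 737.
From dH/dt = 0: 0.00767·737 - 0.39 = 0.0178P*, so P* = 5.26/0.0178 = 296.

N* ≈ 737, H* ≈ 11.2, P* ≈ 296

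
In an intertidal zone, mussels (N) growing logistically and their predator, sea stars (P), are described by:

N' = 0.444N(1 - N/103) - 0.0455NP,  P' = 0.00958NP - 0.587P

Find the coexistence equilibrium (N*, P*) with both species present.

From dP/dt = 0 with P > 0: 0.00958N* = 0.587, so N* = 61.3.
Substitute into dN/dt = 0: 0.444(1 - 61.3/103) = 0.0455P*.
The bracket is 0.405, giving P* = 0.18/0.0455 = 3.95.

N* ≈ 61.3, P* ≈ 3.95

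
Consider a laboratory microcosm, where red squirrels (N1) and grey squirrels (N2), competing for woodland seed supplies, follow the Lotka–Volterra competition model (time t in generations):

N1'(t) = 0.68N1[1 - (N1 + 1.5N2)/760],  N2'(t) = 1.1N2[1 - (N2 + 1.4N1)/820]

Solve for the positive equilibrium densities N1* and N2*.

Setting both brackets to zero gives the nullclines N1 + 1.5N2 = 760 and 1.4N1 + N2 = 820.
Substituting N2 = 820 - 1.4N1 into the first: N1(1 - 1.5·1.4) = 760 - 1.5·820.
So N1* = -470/-1.1 = 427, and then N2* = 820 - 1.4·427 = 222.

N1* ≈ 427, N2* ≈ 222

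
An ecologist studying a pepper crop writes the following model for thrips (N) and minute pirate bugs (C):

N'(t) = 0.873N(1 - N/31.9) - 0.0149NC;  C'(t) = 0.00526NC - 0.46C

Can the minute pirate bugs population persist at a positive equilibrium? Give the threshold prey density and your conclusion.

The predator equation gives dC/dt > 0 only when N > 0.46/0.00526 = 87.5.
Without the predator, N → K = 31.9. Since 31.9 < 87.5, the predator cannot invade.

Threshold N = 87.5; K < 87.5, so no, the predator goes extinct.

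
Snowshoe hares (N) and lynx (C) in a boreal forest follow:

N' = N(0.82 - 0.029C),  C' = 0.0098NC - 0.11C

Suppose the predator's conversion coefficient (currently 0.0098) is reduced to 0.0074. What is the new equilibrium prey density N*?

At the interior fixed point, setting dC/dt = 0 with C > 0 fixes N* = (predator death rate)/(NC coefficient) — independent of the other coefficients.
With the change, N* = 0.11/0.0074 = 14.9; it rises from 11.2.

N* ≈ 14.9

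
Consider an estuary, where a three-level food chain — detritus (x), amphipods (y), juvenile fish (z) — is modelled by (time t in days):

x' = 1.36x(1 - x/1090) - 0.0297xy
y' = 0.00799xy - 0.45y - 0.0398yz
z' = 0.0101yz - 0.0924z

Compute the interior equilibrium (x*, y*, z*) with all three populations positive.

x* ≈ 872, y* ≈ 9.15, z* ≈ 164

From dz/dt = 0: 0.0101y* = 0.0924, so y* = 9.15.
From dx/dt = 0: 1.36(1 - x*/1090) = 0.0297·9.15, giving x* = 1090·(1 - 0.2) = 872.
From dy/dt = 0: 0.00799·872 - 0.45 = 0.0398z*, so z* = 6.52/0.0398 = 164.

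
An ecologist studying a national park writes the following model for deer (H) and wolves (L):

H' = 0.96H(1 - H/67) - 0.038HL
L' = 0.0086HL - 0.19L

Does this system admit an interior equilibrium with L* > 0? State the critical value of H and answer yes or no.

The predator equation gives dL/dt > 0 only when H > 0.19/0.0086 = 22.1.
Without the predator, H → K = 67. Since 67 > 22.1, the predator can invade and persist.

Threshold H = 22.1; K > 22.1, so yes, the predator persists.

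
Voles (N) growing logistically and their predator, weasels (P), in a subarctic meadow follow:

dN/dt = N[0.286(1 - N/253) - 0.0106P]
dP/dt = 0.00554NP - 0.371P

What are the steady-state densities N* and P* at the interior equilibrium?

N* ≈ 67, P* ≈ 19.8

From dP/dt = 0 with P > 0: 0.00554N* = 0.371, so N* = 67.
Substitute into dN/dt = 0: 0.286(1 - 67/253) = 0.0106P*.
The bracket is 0.735, giving P* = 0.21/0.0106 = 19.8.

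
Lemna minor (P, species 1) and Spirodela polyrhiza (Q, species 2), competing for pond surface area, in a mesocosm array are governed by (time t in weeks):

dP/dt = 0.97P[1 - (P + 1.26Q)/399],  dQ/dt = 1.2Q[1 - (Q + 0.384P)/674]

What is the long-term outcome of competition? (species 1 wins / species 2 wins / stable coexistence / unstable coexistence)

Compare the nullcline intercepts: K1/α12 = 399/1.26 = 317 < K2 = 674; K2/α21 = 674/0.384 = 1760 > K1 = 399.
Since the inequalities point opposite ways, species 2 can invade but species 1 cannot.

species 2 excludes species 1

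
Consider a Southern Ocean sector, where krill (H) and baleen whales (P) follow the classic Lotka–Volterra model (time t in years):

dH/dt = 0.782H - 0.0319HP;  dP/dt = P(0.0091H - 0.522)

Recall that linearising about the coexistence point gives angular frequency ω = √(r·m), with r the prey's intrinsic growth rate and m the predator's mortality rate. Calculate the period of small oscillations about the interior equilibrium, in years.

T ≈ 9.83 years

Here r = 0.782 and m = 0.522, so r·m = 0.408.
ω = √0.408 = 0.639 per year, hence T = 2π/ω ≈ 9.83 years.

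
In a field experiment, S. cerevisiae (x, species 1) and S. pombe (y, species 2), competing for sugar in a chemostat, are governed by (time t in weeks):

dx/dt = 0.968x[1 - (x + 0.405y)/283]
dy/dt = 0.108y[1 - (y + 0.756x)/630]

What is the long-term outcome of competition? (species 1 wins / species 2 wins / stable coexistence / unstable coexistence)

stable coexistence

Compare the nullcline intercepts: K1/α12 = 283/0.405 = 699 > K2 = 630; K2/α21 = 630/0.756 = 833 > K1 = 283.
Since both inequalities hold, each species can invade when rare, so the interior equilibrium is stable.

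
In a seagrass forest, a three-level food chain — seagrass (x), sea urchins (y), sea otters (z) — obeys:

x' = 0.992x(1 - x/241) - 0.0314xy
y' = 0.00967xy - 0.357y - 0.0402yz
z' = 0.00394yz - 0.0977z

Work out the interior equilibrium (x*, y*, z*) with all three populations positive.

x* ≈ 51.8, y* ≈ 24.8, z* ≈ 3.59

From dz/dt = 0: 0.00394y* = 0.0977, so y* = 24.8.
From dx/dt = 0: 0.992(1 - x*/241) = 0.0314·24.8, giving x* = 241·(1 - 0.785) = 51.8.
From dy/dt = 0: 0.00967·51.8 - 0.357 = 0.0402z*, so z* = 0.144/0.0402 = 3.59.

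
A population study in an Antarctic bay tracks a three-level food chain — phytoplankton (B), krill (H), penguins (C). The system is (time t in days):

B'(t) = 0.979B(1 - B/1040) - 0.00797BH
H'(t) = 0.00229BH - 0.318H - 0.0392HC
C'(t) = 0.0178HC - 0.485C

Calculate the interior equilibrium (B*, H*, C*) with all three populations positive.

From dC/dt = 0: 0.0178H* = 0.485, so H* = 27.2.
From dB/dt = 0: 0.979(1 - B*/1040) = 0.00797·27.2, giving B* = 1040·(1 - 0.222) = 809.
From dH/dt = 0: 0.00229·809 - 0.318 = 0.0392C*, so C* = 1.54/0.0392 = 39.2.

B* ≈ 809, H* ≈ 27.2, C* ≈ 39.2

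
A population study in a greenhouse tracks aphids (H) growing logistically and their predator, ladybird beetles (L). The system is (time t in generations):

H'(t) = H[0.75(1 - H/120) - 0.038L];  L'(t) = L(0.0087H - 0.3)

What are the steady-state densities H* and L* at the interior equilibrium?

H* ≈ 34.5, L* ≈ 14.1

From dL/dt = 0 with L > 0: 0.0087H* = 0.3, so H* = 34.5.
Substitute into dH/dt = 0: 0.75(1 - 34.5/120) = 0.038L*.
The bracket is 0.713, giving L* = 0.534/0.038 = 14.1.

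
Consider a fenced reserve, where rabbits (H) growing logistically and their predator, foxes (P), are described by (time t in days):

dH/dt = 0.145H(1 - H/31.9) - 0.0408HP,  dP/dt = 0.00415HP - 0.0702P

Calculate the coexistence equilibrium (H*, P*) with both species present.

H* ≈ 16.9, P* ≈ 1.67

From dP/dt = 0 with P > 0: 0.00415H* = 0.0702, so H* = 16.9.
Substitute into dH/dt = 0: 0.145(1 - 16.9/31.9) = 0.0408P*.
The bracket is 0.47, giving P* = 0.0681/0.0408 = 1.67.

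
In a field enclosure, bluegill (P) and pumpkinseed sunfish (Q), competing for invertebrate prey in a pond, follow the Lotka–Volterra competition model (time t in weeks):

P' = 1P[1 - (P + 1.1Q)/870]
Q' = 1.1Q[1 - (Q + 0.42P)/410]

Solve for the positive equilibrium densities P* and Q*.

Setting both brackets to zero gives the nullclines P + 1.1Q = 870 and 0.42P + Q = 410.
Substituting Q = 410 - 0.42P into the first: P(1 - 1.1·0.42) = 870 - 1.1·410.
So P* = 419/0.538 = 779, and then Q* = 410 - 0.42·779 = 82.9.

P* ≈ 779, Q* ≈ 82.9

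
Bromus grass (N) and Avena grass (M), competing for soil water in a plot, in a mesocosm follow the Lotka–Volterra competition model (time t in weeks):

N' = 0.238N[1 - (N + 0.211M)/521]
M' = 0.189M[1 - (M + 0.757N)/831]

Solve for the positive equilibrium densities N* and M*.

Setting both brackets to zero gives the nullclines N + 0.211M = 521 and 0.757N + M = 831.
Substituting M = 831 - 0.757N into the first: N(1 - 0.211·0.757) = 521 - 0.211·831.
So N* = 346/0.84 = 411, and then M* = 831 - 0.757·411 = 520.

N* ≈ 411, M* ≈ 520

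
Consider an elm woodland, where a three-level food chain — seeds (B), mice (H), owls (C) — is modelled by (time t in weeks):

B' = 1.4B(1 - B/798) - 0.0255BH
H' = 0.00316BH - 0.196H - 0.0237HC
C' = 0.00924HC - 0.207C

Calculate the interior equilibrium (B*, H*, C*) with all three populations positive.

From dC/dt = 0: 0.00924H* = 0.207, so H* = 22.4.
From dB/dt = 0: 1.4(1 - B*/798) = 0.0255·22.4, giving B* = 798·(1 - 0.408) = 472.
From dH/dt = 0: 0.00316·472 - 0.196 = 0.0237C*, so C* = 1.3/0.0237 = 54.7.

B* ≈ 472, H* ≈ 22.4, C* ≈ 54.7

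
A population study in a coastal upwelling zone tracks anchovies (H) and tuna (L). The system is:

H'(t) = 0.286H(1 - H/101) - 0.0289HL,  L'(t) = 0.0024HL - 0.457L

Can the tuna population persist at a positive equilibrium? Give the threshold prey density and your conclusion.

The predator equation gives dL/dt > 0 only when H > 0.457/0.0024 = 190.
Without the predator, H → K = 101. Since 101 < 190, the predator cannot invade.

Threshold H = 190; K < 190, so no, the predator goes extinct.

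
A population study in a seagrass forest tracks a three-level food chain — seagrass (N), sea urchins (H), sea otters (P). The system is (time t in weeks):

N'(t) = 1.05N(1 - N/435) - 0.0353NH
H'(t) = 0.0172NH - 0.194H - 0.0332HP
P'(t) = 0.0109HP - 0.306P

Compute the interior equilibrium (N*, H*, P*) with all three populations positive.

N* ≈ 24.4, H* ≈ 28.1, P* ≈ 6.82

From dP/dt = 0: 0.0109H* = 0.306, so H* = 28.1.
From dN/dt = 0: 1.05(1 - N*/435) = 0.0353·28.1, giving N* = 435·(1 - 0.944) = 24.4.
From dH/dt = 0: 0.0172·24.4 - 0.194 = 0.0332P*, so P* = 0.226/0.0332 = 6.82.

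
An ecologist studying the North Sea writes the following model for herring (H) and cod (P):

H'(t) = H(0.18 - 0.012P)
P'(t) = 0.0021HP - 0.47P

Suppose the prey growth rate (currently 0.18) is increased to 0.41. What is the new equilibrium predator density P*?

P* ≈ 34.2

At the interior fixed point, setting dH/dt = 0 with H > 0 fixes P* = (prey growth rate)/(HP coefficient) — independent of the other coefficients.
With the change, P* = 0.41/0.012 = 34.2; it rises from 15.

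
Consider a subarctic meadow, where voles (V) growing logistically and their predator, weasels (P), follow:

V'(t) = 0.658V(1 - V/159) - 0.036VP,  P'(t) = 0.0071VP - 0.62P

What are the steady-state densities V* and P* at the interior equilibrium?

From dP/dt = 0 with P > 0: 0.0071V* = 0.62, so V* = 87.3.
Substitute into dV/dt = 0: 0.658(1 - 87.3/159) = 0.036P*.
The bracket is 0.451, giving P* = 0.297/0.036 = 8.24.

V* ≈ 87.3, P* ≈ 8.24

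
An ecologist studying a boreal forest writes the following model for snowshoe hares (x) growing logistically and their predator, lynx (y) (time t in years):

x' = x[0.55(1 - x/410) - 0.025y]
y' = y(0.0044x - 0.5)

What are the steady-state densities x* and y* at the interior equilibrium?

x* ≈ 114, y* ≈ 15.9

From dy/dt = 0 with y > 0: 0.0044x* = 0.5, so x* = 114.
Substitute into dx/dt = 0: 0.55(1 - 114/410) = 0.025y*.
The bracket is 0.723, giving y* = 0.398/0.025 = 15.9.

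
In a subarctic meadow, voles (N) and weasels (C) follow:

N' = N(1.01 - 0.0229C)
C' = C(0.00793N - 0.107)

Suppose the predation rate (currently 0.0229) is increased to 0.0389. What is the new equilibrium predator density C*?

At the interior fixed point, setting dN/dt = 0 with N > 0 fixes C* = (prey growth rate)/(NC coefficient) — independent of the other coefficients.
With the change, C* = 1.01/0.0389 = 26; it falls from 44.1.

C* ≈ 26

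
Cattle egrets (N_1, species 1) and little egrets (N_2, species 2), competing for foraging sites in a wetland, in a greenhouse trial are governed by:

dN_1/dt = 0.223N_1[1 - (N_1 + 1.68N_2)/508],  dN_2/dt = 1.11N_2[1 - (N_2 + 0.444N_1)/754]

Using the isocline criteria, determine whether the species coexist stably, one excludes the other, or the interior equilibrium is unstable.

Compare the nullcline intercepts: K1/α12 = 508/1.68 = 302 < K2 = 754; K2/α21 = 754/0.444 = 1700 > K1 = 508.
Since the inequalities point opposite ways, species 2 can invade but species 1 cannot.

species 2 excludes species 1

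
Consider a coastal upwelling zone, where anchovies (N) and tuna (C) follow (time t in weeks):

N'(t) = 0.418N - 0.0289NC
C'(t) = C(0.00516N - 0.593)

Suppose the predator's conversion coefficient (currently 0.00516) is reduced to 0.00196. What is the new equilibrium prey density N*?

N* ≈ 303

At the interior fixed point, setting dC/dt = 0 with C > 0 fixes N* = (predator death rate)/(NC coefficient) — independent of the other coefficients.
With the change, N* = 0.593/0.00196 = 303; it rises from 115.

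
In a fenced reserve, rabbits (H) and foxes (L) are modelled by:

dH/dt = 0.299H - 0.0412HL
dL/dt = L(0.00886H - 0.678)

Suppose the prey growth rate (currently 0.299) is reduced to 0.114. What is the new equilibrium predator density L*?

L* ≈ 2.77

At the interior fixed point, setting dH/dt = 0 with H > 0 fixes L* = (prey growth rate)/(HL coefficient) — independent of the other coefficients.
With the change, L* = 0.114/0.0412 = 2.77; it falls from 7.26.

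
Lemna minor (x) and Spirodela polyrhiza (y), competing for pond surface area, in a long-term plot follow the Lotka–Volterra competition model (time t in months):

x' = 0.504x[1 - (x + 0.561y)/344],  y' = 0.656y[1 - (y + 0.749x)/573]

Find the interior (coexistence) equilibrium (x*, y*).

Setting both brackets to zero gives the nullclines x + 0.561y = 344 and 0.749x + y = 573.
Substituting y = 573 - 0.749x into the first: x(1 - 0.561·0.749) = 344 - 0.561·573.
So x* = 22.5/0.58 = 38.9, and then y* = 573 - 0.749·38.9 = 544.

x* ≈ 38.9, y* ≈ 544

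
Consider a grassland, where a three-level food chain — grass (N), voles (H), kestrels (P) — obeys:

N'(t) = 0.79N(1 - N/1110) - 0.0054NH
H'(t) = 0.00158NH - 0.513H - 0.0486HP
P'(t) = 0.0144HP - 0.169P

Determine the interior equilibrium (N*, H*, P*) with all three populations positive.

N* ≈ 1020, H* ≈ 11.7, P* ≈ 22.6

From dP/dt = 0: 0.0144H* = 0.169, so H* = 11.7.
From dN/dt = 0: 0.79(1 - N*/1110) = 0.0054·11.7, giving N* = 1110·(1 - 0.0802) = 1020.
From dH/dt = 0: 0.00158·1020 - 0.513 = 0.0486P*, so P* = 1.1/0.0486 = 22.6.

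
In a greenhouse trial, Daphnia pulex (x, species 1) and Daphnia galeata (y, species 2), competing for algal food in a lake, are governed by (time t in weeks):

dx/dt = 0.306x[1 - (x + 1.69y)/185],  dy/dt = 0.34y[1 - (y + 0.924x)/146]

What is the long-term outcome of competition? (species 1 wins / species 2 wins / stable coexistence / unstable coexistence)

Compare the nullcline intercepts: K1/α12 = 185/1.69 = 109 < K2 = 146; K2/α21 = 146/0.924 = 158 < K1 = 185.
Since both are reversed, neither can invade when rare; the interior point is a saddle.

unstable coexistence (outcome depends on initial conditions)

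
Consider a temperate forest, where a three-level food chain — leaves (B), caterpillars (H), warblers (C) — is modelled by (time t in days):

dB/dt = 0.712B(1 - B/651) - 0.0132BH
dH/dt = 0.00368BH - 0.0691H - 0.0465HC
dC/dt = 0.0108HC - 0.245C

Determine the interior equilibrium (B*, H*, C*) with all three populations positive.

From dC/dt = 0: 0.0108H* = 0.245, so H* = 22.7.
From dB/dt = 0: 0.712(1 - B*/651) = 0.0132·22.7, giving B* = 651·(1 - 0.421) = 377.
From dH/dt = 0: 0.00368·377 - 0.0691 = 0.0465C*, so C* = 1.32/0.0465 = 28.4.

B* ≈ 377, H* ≈ 22.7, C* ≈ 28.4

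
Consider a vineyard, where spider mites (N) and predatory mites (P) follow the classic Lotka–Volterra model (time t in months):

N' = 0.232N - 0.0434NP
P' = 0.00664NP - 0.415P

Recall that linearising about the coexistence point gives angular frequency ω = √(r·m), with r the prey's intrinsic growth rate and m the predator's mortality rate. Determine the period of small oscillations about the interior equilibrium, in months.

T ≈ 20.2 months

Here r = 0.232 and m = 0.415, so r·m = 0.0963.
ω = √0.0963 = 0.31 per month, hence T = 2π/ω ≈ 20.2 months.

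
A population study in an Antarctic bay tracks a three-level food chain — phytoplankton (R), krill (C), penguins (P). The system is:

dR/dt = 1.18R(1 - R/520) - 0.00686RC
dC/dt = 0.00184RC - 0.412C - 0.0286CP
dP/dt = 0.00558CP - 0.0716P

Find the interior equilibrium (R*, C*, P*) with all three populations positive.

R* ≈ 481, C* ≈ 12.8, P* ≈ 16.6

From dP/dt = 0: 0.00558C* = 0.0716, so C* = 12.8.
From dR/dt = 0: 1.18(1 - R*/520) = 0.00686·12.8, giving R* = 520·(1 - 0.0746) = 481.
From dC/dt = 0: 0.00184·481 - 0.412 = 0.0286P*, so P* = 0.473/0.0286 = 16.6.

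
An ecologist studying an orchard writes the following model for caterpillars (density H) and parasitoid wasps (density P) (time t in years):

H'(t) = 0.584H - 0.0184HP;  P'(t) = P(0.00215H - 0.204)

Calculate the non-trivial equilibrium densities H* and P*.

H* ≈ 94.9, P* ≈ 31.7

Set dP/dt = 0 with P > 0: 0.00215H - 0.204 = 0, so H* = 0.204/0.00215 = 94.9.
Set dH/dt = 0 with H > 0: 0.584 - 0.0184P = 0, so P* = 0.584/0.0184 = 31.7.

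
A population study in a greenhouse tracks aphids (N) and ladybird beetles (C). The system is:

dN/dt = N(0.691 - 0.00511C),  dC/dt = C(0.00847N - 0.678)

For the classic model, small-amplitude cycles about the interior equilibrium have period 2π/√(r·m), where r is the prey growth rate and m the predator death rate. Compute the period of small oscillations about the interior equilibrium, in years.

Here r = 0.691 and m = 0.678, so r·m = 0.468.
ω = √0.468 = 0.684 per year, hence T = 2π/ω ≈ 9.18 years.

T ≈ 9.18 years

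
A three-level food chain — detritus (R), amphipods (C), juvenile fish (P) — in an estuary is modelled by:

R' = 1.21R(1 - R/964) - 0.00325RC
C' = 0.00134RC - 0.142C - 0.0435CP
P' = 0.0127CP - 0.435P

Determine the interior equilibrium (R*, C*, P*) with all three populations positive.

From dP/dt = 0: 0.0127C* = 0.435, so C* = 34.3.
From dR/dt = 0: 1.21(1 - R*/964) = 0.00325·34.3, giving R* = 964·(1 - 0.092) = 875.
From dC/dt = 0: 0.00134·875 - 0.142 = 0.0435P*, so P* = 1.03/0.0435 = 23.7.

R* ≈ 875, C* ≈ 34.3, P* ≈ 23.7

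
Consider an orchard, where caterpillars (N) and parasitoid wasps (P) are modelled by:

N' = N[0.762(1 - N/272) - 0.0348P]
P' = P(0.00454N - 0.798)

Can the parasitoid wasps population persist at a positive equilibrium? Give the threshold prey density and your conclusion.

Threshold N = 176; K > 176, so yes, the predator persists.

The predator equation gives dP/dt > 0 only when N > 0.798/0.00454 = 176.
Without the predator, N → K = 272. Since 272 > 176, the predator can invade and persist.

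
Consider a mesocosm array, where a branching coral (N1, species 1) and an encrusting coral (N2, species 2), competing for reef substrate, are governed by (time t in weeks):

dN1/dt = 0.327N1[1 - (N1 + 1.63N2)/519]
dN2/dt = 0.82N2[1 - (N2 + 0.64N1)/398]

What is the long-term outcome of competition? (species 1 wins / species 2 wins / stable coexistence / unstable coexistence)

species 2 excludes species 1

Compare the nullcline intercepts: K1/α12 = 519/1.63 = 318 < K2 = 398; K2/α21 = 398/0.64 = 622 > K1 = 519.
Since the inequalities point opposite ways, species 2 can invade but species 1 cannot.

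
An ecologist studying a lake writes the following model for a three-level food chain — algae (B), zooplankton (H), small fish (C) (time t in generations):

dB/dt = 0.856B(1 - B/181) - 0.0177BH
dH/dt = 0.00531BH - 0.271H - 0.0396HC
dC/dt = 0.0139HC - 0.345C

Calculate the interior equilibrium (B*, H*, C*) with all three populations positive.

B* ≈ 88.1, H* ≈ 24.8, C* ≈ 4.97

From dC/dt = 0: 0.0139H* = 0.345, so H* = 24.8.
From dB/dt = 0: 0.856(1 - B*/181) = 0.0177·24.8, giving B* = 181·(1 - 0.513) = 88.1.
From dH/dt = 0: 0.00531·88.1 - 0.271 = 0.0396C*, so C* = 0.197/0.0396 = 4.97.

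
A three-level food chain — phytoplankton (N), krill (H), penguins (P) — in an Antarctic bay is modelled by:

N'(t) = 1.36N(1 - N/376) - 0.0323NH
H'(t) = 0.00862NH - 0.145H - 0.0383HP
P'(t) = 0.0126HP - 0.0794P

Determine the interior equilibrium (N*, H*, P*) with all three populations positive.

From dP/dt = 0: 0.0126H* = 0.0794, so H* = 6.3.
From dN/dt = 0: 1.36(1 - N*/376) = 0.0323·6.3, giving N* = 376·(1 - 0.15) = 320.
From dH/dt = 0: 0.00862·320 - 0.145 = 0.0383P*, so P* = 2.61/0.0383 = 68.2.

N* ≈ 320, H* ≈ 6.3, P* ≈ 68.2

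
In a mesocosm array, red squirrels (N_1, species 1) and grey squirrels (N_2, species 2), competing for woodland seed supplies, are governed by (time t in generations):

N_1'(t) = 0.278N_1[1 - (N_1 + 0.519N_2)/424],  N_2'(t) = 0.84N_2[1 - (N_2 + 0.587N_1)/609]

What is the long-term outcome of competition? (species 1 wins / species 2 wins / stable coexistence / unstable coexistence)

Compare the nullcline intercepts: K1/α12 = 424/0.519 = 817 > K2 = 609; K2/α21 = 609/0.587 = 1040 > K1 = 424.
Since both inequalities hold, each species can invade when rare, so the interior equilibrium is stable.

stable coexistence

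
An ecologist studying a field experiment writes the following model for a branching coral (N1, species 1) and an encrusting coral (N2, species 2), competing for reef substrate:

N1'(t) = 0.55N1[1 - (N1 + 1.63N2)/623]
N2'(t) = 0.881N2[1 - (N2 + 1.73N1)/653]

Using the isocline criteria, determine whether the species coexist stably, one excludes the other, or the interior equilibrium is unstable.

unstable coexistence (outcome depends on initial conditions)

Compare the nullcline intercepts: K1/α12 = 623/1.63 = 382 < K2 = 653; K2/α21 = 653/1.73 = 377 < K1 = 623.
Since both are reversed, neither can invade when rare; the interior point is a saddle.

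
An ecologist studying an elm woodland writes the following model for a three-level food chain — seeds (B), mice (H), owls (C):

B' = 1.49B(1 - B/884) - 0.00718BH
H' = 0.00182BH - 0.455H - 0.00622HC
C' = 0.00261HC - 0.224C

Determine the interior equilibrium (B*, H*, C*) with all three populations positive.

B* ≈ 518, H* ≈ 85.8, C* ≈ 78.5

From dC/dt = 0: 0.00261H* = 0.224, so H* = 85.8.
From dB/dt = 0: 1.49(1 - B*/884) = 0.00718·85.8, giving B* = 884·(1 - 0.414) = 518.
From dH/dt = 0: 0.00182·518 - 0.455 = 0.00622C*, so C* = 0.489/0.00622 = 78.5.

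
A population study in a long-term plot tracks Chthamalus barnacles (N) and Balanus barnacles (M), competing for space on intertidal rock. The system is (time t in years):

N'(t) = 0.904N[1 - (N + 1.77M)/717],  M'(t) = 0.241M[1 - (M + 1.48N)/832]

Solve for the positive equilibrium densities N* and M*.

Setting both brackets to zero gives the nullclines N + 1.77M = 717 and 1.48N + M = 832.
Substituting M = 832 - 1.48N into the first: N(1 - 1.77·1.48) = 717 - 1.77·832.
So N* = -756/-1.62 = 467, and then M* = 832 - 1.48·467 = 141.

N* ≈ 467, M* ≈ 141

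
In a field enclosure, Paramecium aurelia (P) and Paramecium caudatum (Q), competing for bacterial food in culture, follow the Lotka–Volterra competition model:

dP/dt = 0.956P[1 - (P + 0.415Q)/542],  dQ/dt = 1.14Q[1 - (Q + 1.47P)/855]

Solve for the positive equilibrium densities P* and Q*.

P* ≈ 480, Q* ≈ 149

Setting both brackets to zero gives the nullclines P + 0.415Q = 542 and 1.47P + Q = 855.
Substituting Q = 855 - 1.47P into the first: P(1 - 0.415·1.47) = 542 - 0.415·855.
So P* = 187/0.39 = 480, and then Q* = 855 - 1.47·480 = 149.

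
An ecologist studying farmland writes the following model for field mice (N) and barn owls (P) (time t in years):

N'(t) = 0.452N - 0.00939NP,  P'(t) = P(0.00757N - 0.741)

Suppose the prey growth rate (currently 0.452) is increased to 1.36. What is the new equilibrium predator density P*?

P* ≈ 145

At the interior fixed point, setting dN/dt = 0 with N > 0 fixes P* = (prey growth rate)/(NP coefficient) — independent of the other coefficients.
With the change, P* = 1.36/0.00939 = 145; it rises from 48.1.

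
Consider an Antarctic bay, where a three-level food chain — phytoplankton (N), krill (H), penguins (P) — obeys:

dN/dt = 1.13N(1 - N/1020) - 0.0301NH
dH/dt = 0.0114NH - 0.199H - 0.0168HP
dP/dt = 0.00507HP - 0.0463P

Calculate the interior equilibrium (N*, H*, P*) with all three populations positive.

From dP/dt = 0: 0.00507H* = 0.0463, so H* = 9.13.
From dN/dt = 0: 1.13(1 - N*/1020) = 0.0301·9.13, giving N* = 1020·(1 - 0.243) = 772.
From dH/dt = 0: 0.0114·772 - 0.199 = 0.0168P*, so P* = 8.6/0.0168 = 512.

N* ≈ 772, H* ≈ 9.13, P* ≈ 512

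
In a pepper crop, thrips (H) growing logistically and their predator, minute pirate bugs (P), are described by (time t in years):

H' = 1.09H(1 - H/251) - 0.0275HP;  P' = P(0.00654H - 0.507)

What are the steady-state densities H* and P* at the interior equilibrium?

H* ≈ 77.5, P* ≈ 27.4

From dP/dt = 0 with P > 0: 0.00654H* = 0.507, so H* = 77.5.
Substitute into dH/dt = 0: 1.09(1 - 77.5/251) = 0.0275P*.
The bracket is 0.691, giving P* = 0.753/0.0275 = 27.4.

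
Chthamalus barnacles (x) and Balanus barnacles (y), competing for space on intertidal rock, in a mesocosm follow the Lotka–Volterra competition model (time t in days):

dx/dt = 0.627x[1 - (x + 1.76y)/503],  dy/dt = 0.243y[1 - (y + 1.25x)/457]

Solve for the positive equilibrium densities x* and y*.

Setting both brackets to zero gives the nullclines x + 1.76y = 503 and 1.25x + y = 457.
Substituting y = 457 - 1.25x into the first: x(1 - 1.76·1.25) = 503 - 1.76·457.
So x* = -301/-1.2 = 251, and then y* = 457 - 1.25·251 = 143.

x* ≈ 251, y* ≈ 143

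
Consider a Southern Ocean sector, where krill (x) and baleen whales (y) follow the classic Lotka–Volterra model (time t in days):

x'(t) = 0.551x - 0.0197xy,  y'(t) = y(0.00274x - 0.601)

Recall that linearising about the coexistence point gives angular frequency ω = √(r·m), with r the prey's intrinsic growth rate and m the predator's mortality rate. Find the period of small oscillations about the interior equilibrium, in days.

T ≈ 10.9 days

Here r = 0.551 and m = 0.601, so r·m = 0.331.
ω = √0.331 = 0.575 per day, hence T = 2π/ω ≈ 10.9 days.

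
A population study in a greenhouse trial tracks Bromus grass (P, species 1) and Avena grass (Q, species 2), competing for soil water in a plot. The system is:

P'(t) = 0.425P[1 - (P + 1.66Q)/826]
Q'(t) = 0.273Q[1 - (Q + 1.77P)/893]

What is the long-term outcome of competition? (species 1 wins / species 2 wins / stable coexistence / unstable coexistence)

Compare the nullcline intercepts: K1/α12 = 826/1.66 = 498 < K2 = 893; K2/α21 = 893/1.77 = 505 < K1 = 826.
Since both are reversed, neither can invade when rare; the interior point is a saddle.

unstable coexistence (outcome depends on initial conditions)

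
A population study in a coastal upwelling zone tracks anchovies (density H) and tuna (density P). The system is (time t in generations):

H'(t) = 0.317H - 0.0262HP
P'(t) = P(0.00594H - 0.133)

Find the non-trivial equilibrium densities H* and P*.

Set dP/dt = 0 with P > 0: 0.00594H - 0.133 = 0, so H* = 0.133/0.00594 = 22.4.
Set dH/dt = 0 with H > 0: 0.317 - 0.0262P = 0, so P* = 0.317/0.0262 = 12.1.

H* ≈ 22.4, P* ≈ 12.1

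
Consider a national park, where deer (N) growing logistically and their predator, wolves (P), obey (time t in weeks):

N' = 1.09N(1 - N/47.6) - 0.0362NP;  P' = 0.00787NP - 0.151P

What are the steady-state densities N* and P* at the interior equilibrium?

N* ≈ 19.2, P* ≈ 18

From dP/dt = 0 with P > 0: 0.00787N* = 0.151, so N* = 19.2.
Substitute into dN/dt = 0: 1.09(1 - 19.2/47.6) = 0.0362P*.
The bracket is 0.597, giving P* = 0.651/0.0362 = 18.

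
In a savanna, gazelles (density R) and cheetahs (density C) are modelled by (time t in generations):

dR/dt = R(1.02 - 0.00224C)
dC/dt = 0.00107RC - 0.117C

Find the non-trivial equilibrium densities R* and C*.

R* ≈ 109, C* ≈ 455

Set dC/dt = 0 with C > 0: 0.00107R - 0.117 = 0, so R* = 0.117/0.00107 = 109.
Set dR/dt = 0 with R > 0: 1.02 - 0.00224C = 0, so C* = 1.02/0.00224 = 455.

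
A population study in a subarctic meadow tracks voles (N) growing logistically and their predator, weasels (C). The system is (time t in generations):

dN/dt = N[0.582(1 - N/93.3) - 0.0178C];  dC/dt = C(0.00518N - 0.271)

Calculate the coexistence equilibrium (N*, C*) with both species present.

From dC/dt = 0 with C > 0: 0.00518N* = 0.271, so N* = 52.3.
Substitute into dN/dt = 0: 0.582(1 - 52.3/93.3) = 0.0178C*.
The bracket is 0.439, giving C* = 0.256/0.0178 = 14.4.

N* ≈ 52.3, C* ≈ 14.4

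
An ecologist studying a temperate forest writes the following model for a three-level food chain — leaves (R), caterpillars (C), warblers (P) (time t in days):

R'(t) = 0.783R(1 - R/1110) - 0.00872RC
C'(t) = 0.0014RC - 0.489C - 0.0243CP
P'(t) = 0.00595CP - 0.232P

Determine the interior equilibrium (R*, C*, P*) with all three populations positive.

From dP/dt = 0: 0.00595C* = 0.232, so C* = 39.
From dR/dt = 0: 0.783(1 - R*/1110) = 0.00872·39, giving R* = 1110·(1 - 0.434) = 628.
From dC/dt = 0: 0.0014·628 - 0.489 = 0.0243P*, so P* = 0.39/0.0243 = 16.1.

R* ≈ 628, C* ≈ 39, P* ≈ 16.1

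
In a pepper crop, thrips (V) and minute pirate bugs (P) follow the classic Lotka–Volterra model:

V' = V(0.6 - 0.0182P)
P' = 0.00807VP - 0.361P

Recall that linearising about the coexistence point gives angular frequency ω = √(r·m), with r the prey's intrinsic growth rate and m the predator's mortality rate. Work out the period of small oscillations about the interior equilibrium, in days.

Here r = 0.6 and m = 0.361, so r·m = 0.217.
ω = √0.217 = 0.465 per day, hence T = 2π/ω ≈ 13.5 days.

T ≈ 13.5 days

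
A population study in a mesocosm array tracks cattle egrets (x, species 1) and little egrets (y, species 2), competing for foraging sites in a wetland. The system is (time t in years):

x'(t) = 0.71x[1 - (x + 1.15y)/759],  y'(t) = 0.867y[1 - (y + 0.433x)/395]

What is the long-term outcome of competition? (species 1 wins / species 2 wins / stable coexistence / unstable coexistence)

stable coexistence

Compare the nullcline intercepts: K1/α12 = 759/1.15 = 660 > K2 = 395; K2/α21 = 395/0.433 = 912 > K1 = 759.
Since both inequalities hold, each species can invade when rare, so the interior equilibrium is stable.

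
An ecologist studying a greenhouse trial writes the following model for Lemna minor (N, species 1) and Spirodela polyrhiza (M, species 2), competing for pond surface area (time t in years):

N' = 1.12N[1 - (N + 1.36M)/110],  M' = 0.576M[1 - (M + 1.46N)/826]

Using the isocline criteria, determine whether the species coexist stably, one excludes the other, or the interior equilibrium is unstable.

species 2 excludes species 1

Compare the nullcline intercepts: K1/α12 = 110/1.36 = 80.9 < K2 = 826; K2/α21 = 826/1.46 = 566 > K1 = 110.
Since the inequalities point opposite ways, species 2 can invade but species 1 cannot.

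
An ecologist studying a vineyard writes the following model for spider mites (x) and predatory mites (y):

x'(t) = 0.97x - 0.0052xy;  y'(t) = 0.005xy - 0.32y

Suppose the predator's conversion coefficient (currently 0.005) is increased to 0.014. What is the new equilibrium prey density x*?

x* ≈ 22.9

At the interior fixed point, setting dy/dt = 0 with y > 0 fixes x* = (predator death rate)/(xy coefficient) — independent of the other coefficients.
With the change, x* = 0.32/0.014 = 22.9; it falls from 64.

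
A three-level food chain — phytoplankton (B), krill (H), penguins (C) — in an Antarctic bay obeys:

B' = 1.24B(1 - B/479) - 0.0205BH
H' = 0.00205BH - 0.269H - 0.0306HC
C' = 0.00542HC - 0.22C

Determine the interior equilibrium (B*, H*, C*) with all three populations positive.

B* ≈ 158, H* ≈ 40.6, C* ≈ 1.77

From dC/dt = 0: 0.00542H* = 0.22, so H* = 40.6.
From dB/dt = 0: 1.24(1 - B*/479) = 0.0205·40.6, giving B* = 479·(1 - 0.671) = 158.
From dH/dt = 0: 0.00205·158 - 0.269 = 0.0306C*, so C* = 0.054/0.0306 = 1.77.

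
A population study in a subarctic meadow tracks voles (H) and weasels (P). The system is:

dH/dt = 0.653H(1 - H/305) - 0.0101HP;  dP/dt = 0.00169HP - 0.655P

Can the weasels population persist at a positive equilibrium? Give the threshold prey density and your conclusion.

The predator equation gives dP/dt > 0 only when H > 0.655/0.00169 = 388.
Without the predator, H → K = 305. Since 305 < 388, the predator cannot invade.

Threshold H = 388; K < 388, so no, the predator goes extinct.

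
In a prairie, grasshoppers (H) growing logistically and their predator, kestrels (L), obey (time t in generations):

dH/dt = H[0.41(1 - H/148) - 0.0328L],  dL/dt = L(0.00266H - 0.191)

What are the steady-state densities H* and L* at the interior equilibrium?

From dL/dt = 0 with L > 0: 0.00266H* = 0.191, so H* = 71.8.
Substitute into dH/dt = 0: 0.41(1 - 71.8/148) = 0.0328L*.
The bracket is 0.515, giving L* = 0.211/0.0328 = 6.44.

H* ≈ 71.8, L* ≈ 6.44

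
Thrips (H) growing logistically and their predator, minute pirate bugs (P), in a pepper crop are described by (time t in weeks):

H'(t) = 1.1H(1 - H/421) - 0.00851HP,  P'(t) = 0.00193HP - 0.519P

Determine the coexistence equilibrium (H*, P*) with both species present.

H* ≈ 269, P* ≈ 46.7

From dP/dt = 0 with P > 0: 0.00193H* = 0.519, so H* = 269.
Substitute into dH/dt = 0: 1.1(1 - 269/421) = 0.00851P*.
The bracket is 0.361, giving P* = 0.397/0.00851 = 46.7.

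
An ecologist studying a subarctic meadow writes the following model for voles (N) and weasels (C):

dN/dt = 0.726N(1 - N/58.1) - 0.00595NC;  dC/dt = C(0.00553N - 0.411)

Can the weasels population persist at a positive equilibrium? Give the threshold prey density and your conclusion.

The predator equation gives dC/dt > 0 only when N > 0.411/0.00553 = 74.3.
Without the predator, N → K = 58.1. Since 58.1 < 74.3, the predator cannot invade.

Threshold N = 74.3; K < 74.3, so no, the predator goes extinct.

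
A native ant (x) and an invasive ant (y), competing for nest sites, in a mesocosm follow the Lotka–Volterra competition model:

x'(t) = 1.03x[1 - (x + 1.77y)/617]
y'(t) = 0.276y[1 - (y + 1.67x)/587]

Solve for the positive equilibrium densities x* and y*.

x* ≈ 216, y* ≈ 227

Setting both brackets to zero gives the nullclines x + 1.77y = 617 and 1.67x + y = 587.
Substituting y = 587 - 1.67x into the first: x(1 - 1.77·1.67) = 617 - 1.77·587.
So x* = -422/-1.96 = 216, and then y* = 587 - 1.67·216 = 227.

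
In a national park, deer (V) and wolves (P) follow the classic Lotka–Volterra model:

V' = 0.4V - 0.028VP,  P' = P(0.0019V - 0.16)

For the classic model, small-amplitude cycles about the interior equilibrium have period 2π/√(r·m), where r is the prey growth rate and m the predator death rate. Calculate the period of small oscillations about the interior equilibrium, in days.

T ≈ 24.8 days

Here r = 0.4 and m = 0.16, so r·m = 0.064.
ω = √0.064 = 0.253 per day, hence T = 2π/ω ≈ 24.8 days.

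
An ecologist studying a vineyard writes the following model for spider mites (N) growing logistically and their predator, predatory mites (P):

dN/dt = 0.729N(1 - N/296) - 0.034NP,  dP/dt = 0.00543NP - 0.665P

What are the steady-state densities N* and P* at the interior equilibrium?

From dP/dt = 0 with P > 0: 0.00543N* = 0.665, so N* = 122.
Substitute into dN/dt = 0: 0.729(1 - 122/296) = 0.034P*.
The bracket is 0.586, giving P* = 0.427/0.034 = 12.6.

N* ≈ 122, P* ≈ 12.6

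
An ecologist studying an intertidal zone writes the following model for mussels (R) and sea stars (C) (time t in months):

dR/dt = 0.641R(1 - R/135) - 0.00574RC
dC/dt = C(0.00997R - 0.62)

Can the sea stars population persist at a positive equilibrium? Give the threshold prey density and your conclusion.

The predator equation gives dC/dt > 0 only when R > 0.62/0.00997 = 62.2.
Without the predator, R → K = 135. Since 135 > 62.2, the predator can invade and persist.

Threshold R = 62.2; K > 62.2, so yes, the predator persists.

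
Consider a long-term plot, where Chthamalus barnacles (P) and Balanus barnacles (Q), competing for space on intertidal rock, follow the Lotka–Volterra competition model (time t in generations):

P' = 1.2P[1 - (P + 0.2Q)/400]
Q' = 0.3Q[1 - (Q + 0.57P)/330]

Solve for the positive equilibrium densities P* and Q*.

P* ≈ 377, Q* ≈ 115

Setting both brackets to zero gives the nullclines P + 0.2Q = 400 and 0.57P + Q = 330.
Substituting Q = 330 - 0.57P into the first: P(1 - 0.2·0.57) = 400 - 0.2·330.
So P* = 334/0.886 = 377, and then Q* = 330 - 0.57·377 = 115.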